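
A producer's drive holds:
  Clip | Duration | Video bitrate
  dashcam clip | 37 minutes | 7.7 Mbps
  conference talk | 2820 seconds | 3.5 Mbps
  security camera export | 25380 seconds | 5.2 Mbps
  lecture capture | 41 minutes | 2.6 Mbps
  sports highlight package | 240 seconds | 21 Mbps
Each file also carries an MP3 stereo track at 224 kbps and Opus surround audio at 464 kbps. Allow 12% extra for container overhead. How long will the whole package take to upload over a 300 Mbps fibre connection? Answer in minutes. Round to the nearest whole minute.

Audio total: 224 + 464 = 688 kbps = 0.688 Mbps.
dashcam clip: 8.388 Mbps × 2220 s × 1.12 = 20855.9 Mb
conference talk: 4.188 Mbps × 2820 s × 1.12 = 13227.4 Mb
security camera export: 5.888 Mbps × 25380 s × 1.12 = 167369.9 Mb
lecture capture: 3.288 Mbps × 2460 s × 1.12 = 9059.1 Mb
sports highlight package: 21.688 Mbps × 240 s × 1.12 = 5829.7 Mb
Total: 216342.1 Mb = 27042.8 MB.
At 300 Mbps: 216342.1 / 300 = 721 s ≈ 12 minutes.

12 minutes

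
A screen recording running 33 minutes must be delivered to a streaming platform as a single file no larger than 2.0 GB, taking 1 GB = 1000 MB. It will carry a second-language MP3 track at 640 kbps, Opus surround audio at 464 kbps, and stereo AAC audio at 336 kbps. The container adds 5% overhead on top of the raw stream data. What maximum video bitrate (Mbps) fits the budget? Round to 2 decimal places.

6.26 Mbps

Budget: 2.0 GB = 16000.0 Mb.
Stream payload after overhead: 16000.0 / 1.05 = 15238.1 Mb.
33 min = 1980 s
Total bitrate budget: 15238.1 Mb / 1980 s = 7.696 Mbps.
Audio total: 640 + 464 + 336 = 1440 kbps = 1.440 Mbps.
Video: 7.696 − 1.440 = 6.256 Mbps.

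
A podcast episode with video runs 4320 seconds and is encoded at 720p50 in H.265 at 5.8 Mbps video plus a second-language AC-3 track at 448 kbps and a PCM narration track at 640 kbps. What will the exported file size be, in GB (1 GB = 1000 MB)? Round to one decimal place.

3.7 GB

Audio total: 448 + 640 = 1088 kbps = 1.088 Mbps.
Total bitrate: 5.8 + 1.088 = 6.888 Mbps.
Stream data: 6.888 Mbps × 4320 s = 29756.2 Mb.
29,756 Mb ÷ 8 = 3,720 MB → 3.720 GB.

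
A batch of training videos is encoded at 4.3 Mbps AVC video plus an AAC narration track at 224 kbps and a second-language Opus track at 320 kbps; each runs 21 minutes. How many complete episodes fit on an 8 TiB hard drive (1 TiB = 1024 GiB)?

21 min = 1260 s
Audio total: 224 + 320 = 544 kbps = 0.544 Mbps.
Total bitrate: 4.844 Mbps.
Per item: 4.844 Mbps × 1260 s = 6,103 Mb = 762.9 MB.
Capacity: 8 TiB = 70,368,744 Mb; 11529.36 items → 11529 complete.

11529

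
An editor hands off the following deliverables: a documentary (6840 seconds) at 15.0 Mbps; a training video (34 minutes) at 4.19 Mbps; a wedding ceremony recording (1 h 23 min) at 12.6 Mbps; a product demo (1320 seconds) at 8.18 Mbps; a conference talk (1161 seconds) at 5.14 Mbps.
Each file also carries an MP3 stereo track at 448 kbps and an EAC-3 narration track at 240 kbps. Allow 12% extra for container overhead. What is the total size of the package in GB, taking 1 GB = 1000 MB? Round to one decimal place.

Audio total: 448 + 240 = 688 kbps = 0.688 Mbps.
documentary: 15.688 Mbps × 6840 s × 1.12 = 120182.6 Mb
training video: 4.878 Mbps × 2040 s × 1.12 = 11145.3 Mb
wedding ceremony recording: 13.288 Mbps × 4980 s × 1.12 = 74115.1 Mb
product demo: 8.868 Mbps × 1320 s × 1.12 = 13110.5 Mb
conference talk: 5.828 Mbps × 1161 s × 1.12 = 7578.3 Mb
Total: 226131.7 Mb = 28266.5 MB.
= 28.27 GB.

28.3 GB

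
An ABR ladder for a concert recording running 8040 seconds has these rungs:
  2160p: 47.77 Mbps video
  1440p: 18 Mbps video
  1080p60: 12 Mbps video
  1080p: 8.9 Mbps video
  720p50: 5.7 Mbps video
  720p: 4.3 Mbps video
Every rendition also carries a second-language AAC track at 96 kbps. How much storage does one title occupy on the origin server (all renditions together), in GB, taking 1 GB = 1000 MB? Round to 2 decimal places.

97.73 GB

Audio: 96 kbps = 0.096 Mbps.
Sum of rendition bitrates: (47.77+0.096) + (18+0.096) + (12+0.096) + (8.9+0.096) + (5.7+0.096) + (4.3+0.096) = 97.246 Mbps.
× 8040 s = 781,858 Mb = 97,732 MB = 97.73 GB.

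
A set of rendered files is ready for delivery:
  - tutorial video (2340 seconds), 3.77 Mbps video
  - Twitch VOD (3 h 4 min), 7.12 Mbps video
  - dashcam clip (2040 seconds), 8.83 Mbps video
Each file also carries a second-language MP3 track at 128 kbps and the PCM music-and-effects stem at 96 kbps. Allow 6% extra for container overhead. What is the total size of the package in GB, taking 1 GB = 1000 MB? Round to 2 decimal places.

Audio total: 128 + 96 = 224 kbps = 0.224 Mbps.
tutorial video: 3.994 Mbps × 2340 s × 1.06 = 9906.7 Mb
Twitch VOD: 7.344 Mbps × 11040 s × 1.06 = 85942.4 Mb
dashcam clip: 9.054 Mbps × 2040 s × 1.06 = 19578.4 Mb
Total: 115427.5 Mb = 14428.4 MB.
= 14.43 GB.

14.43 GB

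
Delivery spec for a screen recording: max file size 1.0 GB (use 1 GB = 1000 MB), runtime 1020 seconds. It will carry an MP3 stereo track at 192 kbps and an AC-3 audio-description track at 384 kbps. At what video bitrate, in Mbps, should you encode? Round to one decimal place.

Budget: 1.0 GB = 8000.0 Mb.
Total bitrate budget: 8000.0 Mb / 1020 s = 7.843 Mbps.
Audio total: 192 + 384 = 576 kbps = 0.576 Mbps.
Video: 7.843 − 0.576 = 7.267 Mbps.

7.3 Mbps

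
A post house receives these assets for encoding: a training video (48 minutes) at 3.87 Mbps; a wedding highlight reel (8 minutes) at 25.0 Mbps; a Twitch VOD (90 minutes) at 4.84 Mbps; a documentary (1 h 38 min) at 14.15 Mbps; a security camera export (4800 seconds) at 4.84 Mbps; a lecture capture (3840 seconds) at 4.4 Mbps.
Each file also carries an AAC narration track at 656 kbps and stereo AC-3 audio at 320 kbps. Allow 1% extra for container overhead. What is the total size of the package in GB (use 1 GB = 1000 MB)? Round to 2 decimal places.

Audio total: 656 + 320 = 976 kbps = 0.976 Mbps.
training video: 4.846 Mbps × 2880 s × 1.01 = 14096.0 Mb
wedding highlight reel: 25.976 Mbps × 480 s × 1.01 = 12593.2 Mb
Twitch VOD: 5.816 Mbps × 5400 s × 1.01 = 31720.5 Mb
documentary: 15.126 Mbps × 5880 s × 1.01 = 89830.3 Mb
security camera export: 5.816 Mbps × 4800 s × 1.01 = 28196.0 Mb
lecture capture: 5.376 Mbps × 3840 s × 1.01 = 20850.3 Mb
Total: 197286.2 Mb = 24660.8 MB.
= 24.66 GB.

24.66 GB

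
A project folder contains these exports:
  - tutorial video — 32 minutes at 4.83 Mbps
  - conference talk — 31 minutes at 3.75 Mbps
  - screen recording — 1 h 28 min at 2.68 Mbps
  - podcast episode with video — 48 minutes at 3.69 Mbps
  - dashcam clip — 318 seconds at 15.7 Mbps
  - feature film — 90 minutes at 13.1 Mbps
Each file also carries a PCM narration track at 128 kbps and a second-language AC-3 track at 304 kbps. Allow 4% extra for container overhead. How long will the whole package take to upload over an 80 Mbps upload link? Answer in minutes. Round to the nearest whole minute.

Audio total: 128 + 304 = 432 kbps = 0.432 Mbps.
tutorial video: 5.262 Mbps × 1920 s × 1.04 = 10507.2 Mb
conference talk: 4.182 Mbps × 1860 s × 1.04 = 8089.7 Mb
screen recording: 3.112 Mbps × 5280 s × 1.04 = 17088.6 Mb
podcast episode with video: 4.122 Mbps × 2880 s × 1.04 = 12346.2 Mb
dashcam clip: 16.132 Mbps × 318 s × 1.04 = 5335.2 Mb
feature film: 13.532 Mbps × 5400 s × 1.04 = 75995.7 Mb
Total: 129362.5 Mb = 16170.3 MB.
At 80 Mbps: 129362.5 / 80 = 1617 s ≈ 27 minutes.

27 minutes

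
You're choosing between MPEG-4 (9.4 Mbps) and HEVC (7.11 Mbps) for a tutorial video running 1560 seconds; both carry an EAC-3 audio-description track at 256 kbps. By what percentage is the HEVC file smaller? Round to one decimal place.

23.7%

Audio: 256 kbps = 0.256 Mbps.
MPEG-4: 9.656 Mbps × 1560 s = 15063.4 Mb = 1.754 GiB.
HEVC: 7.366 Mbps × 1560 s = 11491.0 Mb = 1.338 GiB.
Reduction: (1 − 1.338/1.754) × 100 = 23.72%.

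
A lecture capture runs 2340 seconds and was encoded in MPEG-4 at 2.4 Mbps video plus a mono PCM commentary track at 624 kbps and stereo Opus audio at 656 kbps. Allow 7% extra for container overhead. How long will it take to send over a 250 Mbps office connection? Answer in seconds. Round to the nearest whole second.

37 seconds

Audio total: 624 + 656 = 1280 kbps = 1.280 Mbps.
Total bitrate: 3.680 Mbps.
File: 3.680 Mbps × 2340 s = 8611.2 Mb.
With 7% container overhead: ×1.07. → 9214.0 Mb.
At 250 Mbps: 9214.0 / 250 = 36.9 s ≈ 36.9 seconds.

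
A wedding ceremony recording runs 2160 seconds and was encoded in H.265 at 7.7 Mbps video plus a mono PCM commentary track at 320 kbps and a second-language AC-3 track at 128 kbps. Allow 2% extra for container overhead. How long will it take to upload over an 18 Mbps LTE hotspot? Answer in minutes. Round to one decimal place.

16.6 minutes

Audio total: 320 + 128 = 448 kbps = 0.448 Mbps.
Total bitrate: 8.148 Mbps.
File: 8.148 Mbps × 2160 s = 17599.7 Mb.
With 2% container overhead: ×1.02. → 17951.7 Mb.
At 18 Mbps: 17951.7 / 18 = 997.3 s ≈ 16.6 minutes.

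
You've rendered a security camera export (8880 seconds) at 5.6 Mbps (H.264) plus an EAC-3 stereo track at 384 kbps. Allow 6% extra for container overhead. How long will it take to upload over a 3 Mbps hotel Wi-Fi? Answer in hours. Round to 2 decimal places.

5.22 hours

Audio: 384 kbps = 0.384 Mbps.
Total bitrate: 5.984 Mbps.
File: 5.984 Mbps × 8880 s = 53137.9 Mb.
With 6% container overhead: ×1.06. → 56326.2 Mb.
At 3 Mbps: 56326.2 / 3 = 18775.4 s ≈ 5.22 hours.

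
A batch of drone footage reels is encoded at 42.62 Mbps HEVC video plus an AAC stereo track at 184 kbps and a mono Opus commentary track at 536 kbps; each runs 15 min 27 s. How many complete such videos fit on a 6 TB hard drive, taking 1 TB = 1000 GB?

1194

15 min 27 s = 927 s
Audio total: 184 + 536 = 720 kbps = 0.720 Mbps.
Total bitrate: 43.340 Mbps.
Per item: 43.340 Mbps × 927 s = 40,176 Mb = 5,022 MB.
Capacity: 6 TB = 48,000,000 Mb; 1194.74 items → 1194 complete.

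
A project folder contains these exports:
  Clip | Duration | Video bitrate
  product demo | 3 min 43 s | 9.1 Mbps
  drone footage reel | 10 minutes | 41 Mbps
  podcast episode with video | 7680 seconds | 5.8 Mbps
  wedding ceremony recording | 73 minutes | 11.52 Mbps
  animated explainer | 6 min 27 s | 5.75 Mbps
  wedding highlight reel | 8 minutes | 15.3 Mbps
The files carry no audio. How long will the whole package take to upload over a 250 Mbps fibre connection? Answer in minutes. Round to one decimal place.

product demo: 9.100 Mbps × 223 s = 2029.3 Mb
drone footage reel: 41.000 Mbps × 600 s = 24600.0 Mb
podcast episode with video: 5.800 Mbps × 7680 s = 44544.0 Mb
wedding ceremony recording: 11.520 Mbps × 4380 s = 50457.6 Mb
animated explainer: 5.750 Mbps × 387 s = 2225.2 Mb
wedding highlight reel: 15.300 Mbps × 480 s = 7344.0 Mb
Total: 131200.1 Mb = 16400.0 MB.
At 250 Mbps: 131200.1 / 250 = 525 s ≈ 8.75 minutes.

8.7 minutes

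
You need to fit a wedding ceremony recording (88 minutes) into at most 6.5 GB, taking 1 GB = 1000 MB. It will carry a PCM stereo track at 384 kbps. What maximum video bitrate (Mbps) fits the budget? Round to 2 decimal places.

9.46 Mbps

Budget: 6.5 GB = 52000.0 Mb.
88 min = 5280 s
Total bitrate budget: 52000.0 Mb / 5280 s = 9.848 Mbps.
Audio: 384 kbps = 0.384 Mbps.
Video: 9.848 − 0.384 = 9.464 Mbps.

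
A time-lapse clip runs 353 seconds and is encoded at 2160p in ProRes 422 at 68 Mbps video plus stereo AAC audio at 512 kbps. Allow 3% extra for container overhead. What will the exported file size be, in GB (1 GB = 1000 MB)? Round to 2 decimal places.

Audio: 512 kbps = 0.512 Mbps.
Total bitrate: 68 + 0.512 = 68.512 Mbps.
Stream data: 68.512 Mbps × 353 s = 24184.7 Mb.
With 3% container overhead: ×1.03.
24,910 Mb ÷ 8 = 3,114 MB → 3.114 GB.

3.11 GB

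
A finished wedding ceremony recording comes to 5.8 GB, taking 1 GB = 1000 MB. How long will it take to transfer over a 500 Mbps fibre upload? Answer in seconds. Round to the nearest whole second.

File: 5.8 GB = 46400.0 Mb.
At 500 Mbps: 46400.0 / 500 = 92.8 s ≈ 92.8 seconds.

93 seconds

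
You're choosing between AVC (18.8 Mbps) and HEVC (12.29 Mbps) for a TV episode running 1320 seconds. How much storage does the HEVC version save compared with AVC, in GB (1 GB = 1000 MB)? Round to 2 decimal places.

1.07 GB

AVC: 18.800 Mbps × 1320 s = 24816.0 Mb = 3.102 GB.
HEVC: 12.290 Mbps × 1320 s = 16222.8 Mb = 2.028 GB.
Saving: 3.102 − 2.028 = 1.074 GB.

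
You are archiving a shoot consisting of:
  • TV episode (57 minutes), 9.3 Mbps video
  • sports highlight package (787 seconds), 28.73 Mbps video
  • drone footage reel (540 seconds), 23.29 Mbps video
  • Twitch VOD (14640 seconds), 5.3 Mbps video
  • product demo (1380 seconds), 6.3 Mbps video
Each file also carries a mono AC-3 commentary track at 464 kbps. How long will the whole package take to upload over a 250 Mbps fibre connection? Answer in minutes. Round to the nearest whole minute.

Audio: 464 kbps = 0.464 Mbps.
TV episode: 9.764 Mbps × 3420 s = 33392.9 Mb
sports highlight package: 29.194 Mbps × 787 s = 22975.7 Mb
drone footage reel: 23.754 Mbps × 540 s = 12827.2 Mb
Twitch VOD: 5.764 Mbps × 14640 s = 84385.0 Mb
product demo: 6.764 Mbps × 1380 s = 9334.3 Mb
Total: 162915.0 Mb = 20364.4 MB.
At 250 Mbps: 162915.0 / 250 = 652 s ≈ 10.9 minutes.

11 minutes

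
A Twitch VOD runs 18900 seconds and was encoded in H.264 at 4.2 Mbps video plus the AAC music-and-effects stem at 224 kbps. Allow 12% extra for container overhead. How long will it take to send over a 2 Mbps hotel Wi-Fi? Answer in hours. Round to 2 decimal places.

13.01 hours

Audio: 224 kbps = 0.224 Mbps.
Total bitrate: 4.424 Mbps.
File: 4.424 Mbps × 18900 s = 83613.6 Mb.
With 12% container overhead: ×1.12. → 93647.2 Mb.
At 2 Mbps: 93647.2 / 2 = 46823.6 s ≈ 13 hours.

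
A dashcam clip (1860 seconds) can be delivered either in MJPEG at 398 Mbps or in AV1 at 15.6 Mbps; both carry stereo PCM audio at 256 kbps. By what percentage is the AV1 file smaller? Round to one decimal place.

96.0%

Audio: 256 kbps = 0.256 Mbps.
MJPEG: 398.256 Mbps × 1860 s = 740756.2 Mb = 92.595 GB.
AV1: 15.856 Mbps × 1860 s = 29492.2 Mb = 3.687 GB.
Reduction: (1 − 3.687/92.595) × 100 = 96.02%.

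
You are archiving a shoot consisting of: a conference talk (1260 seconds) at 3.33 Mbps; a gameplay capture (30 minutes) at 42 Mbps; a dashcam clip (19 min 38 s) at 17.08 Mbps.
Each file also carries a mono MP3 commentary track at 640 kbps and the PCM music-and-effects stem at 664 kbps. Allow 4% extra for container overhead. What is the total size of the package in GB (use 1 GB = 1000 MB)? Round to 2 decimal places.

13.71 GB

Audio total: 640 + 664 = 1304 kbps = 1.304 Mbps.
conference talk: 4.634 Mbps × 1260 s × 1.04 = 6072.4 Mb
gameplay capture: 43.304 Mbps × 1800 s × 1.04 = 81065.1 Mb
dashcam clip: 18.384 Mbps × 1178 s × 1.04 = 22522.6 Mb
Total: 109660.1 Mb = 13707.5 MB.
= 13.71 GB.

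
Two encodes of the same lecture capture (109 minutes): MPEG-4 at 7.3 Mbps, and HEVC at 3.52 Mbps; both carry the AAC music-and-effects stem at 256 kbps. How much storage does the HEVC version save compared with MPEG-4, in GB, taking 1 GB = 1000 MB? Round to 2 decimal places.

3.09 GB

109 min = 6540 s
Audio: 256 kbps = 0.256 Mbps.
MPEG-4: 7.556 Mbps × 6540 s = 49416.2 Mb = 6.177 GB.
HEVC: 3.776 Mbps × 6540 s = 24695.0 Mb = 3.087 GB.
Saving: 6.177 − 3.087 = 3.090 GB.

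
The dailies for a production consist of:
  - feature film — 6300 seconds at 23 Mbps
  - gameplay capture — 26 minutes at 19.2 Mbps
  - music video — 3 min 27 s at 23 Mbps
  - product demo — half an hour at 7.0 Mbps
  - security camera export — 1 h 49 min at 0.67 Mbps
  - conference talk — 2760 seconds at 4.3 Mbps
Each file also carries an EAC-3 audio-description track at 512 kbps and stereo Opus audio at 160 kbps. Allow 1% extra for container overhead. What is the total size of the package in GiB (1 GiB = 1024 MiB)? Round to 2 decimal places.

26.03 GiB

Audio total: 512 + 160 = 672 kbps = 0.672 Mbps.
feature film: 23.672 Mbps × 6300 s × 1.01 = 150624.9 Mb
gameplay capture: 19.872 Mbps × 1560 s × 1.01 = 31310.3 Mb
music video: 23.672 Mbps × 207 s × 1.01 = 4949.1 Mb
product demo: 7.672 Mbps × 1800 s × 1.01 = 13947.7 Mb
security camera export: 1.342 Mbps × 6540 s × 1.01 = 8864.4 Mb
conference talk: 4.972 Mbps × 2760 s × 1.01 = 13859.9 Mb
Total: 223556.5 Mb = 27944.6 MB.
= 26.03 GiB.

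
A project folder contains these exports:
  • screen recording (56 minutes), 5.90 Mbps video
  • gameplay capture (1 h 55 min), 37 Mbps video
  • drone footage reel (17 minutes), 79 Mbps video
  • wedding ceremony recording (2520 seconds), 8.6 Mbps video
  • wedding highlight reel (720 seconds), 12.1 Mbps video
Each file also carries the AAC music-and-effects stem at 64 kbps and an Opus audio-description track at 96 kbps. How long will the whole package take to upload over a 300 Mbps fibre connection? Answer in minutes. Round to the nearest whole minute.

Audio total: 64 + 96 = 160 kbps = 0.160 Mbps.
screen recording: 6.060 Mbps × 3360 s = 20361.6 Mb
gameplay capture: 37.160 Mbps × 6900 s = 256404.0 Mb
drone footage reel: 79.160 Mbps × 1020 s = 80743.2 Mb
wedding ceremony recording: 8.760 Mbps × 2520 s = 22075.2 Mb
wedding highlight reel: 12.260 Mbps × 720 s = 8827.2 Mb
Total: 388411.2 Mb = 48551.4 MB.
At 300 Mbps: 388411.2 / 300 = 1295 s ≈ 21.6 minutes.

22 minutes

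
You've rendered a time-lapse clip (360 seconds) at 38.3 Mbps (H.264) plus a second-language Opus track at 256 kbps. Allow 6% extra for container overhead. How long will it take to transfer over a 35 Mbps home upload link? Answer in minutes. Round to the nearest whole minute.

7 minutes

Audio: 256 kbps = 0.256 Mbps.
Total bitrate: 38.556 Mbps.
File: 38.556 Mbps × 360 s = 13880.2 Mb.
With 6% container overhead: ×1.06. → 14713.0 Mb.
At 35 Mbps: 14713.0 / 35 = 420.4 s ≈ 7.01 minutes.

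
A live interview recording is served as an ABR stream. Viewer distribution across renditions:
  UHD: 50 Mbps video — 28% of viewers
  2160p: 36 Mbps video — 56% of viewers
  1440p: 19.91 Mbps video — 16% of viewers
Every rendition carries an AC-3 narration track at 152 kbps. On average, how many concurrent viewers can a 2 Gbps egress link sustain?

Audio: 152 kbps = 0.152 Mbps.
Average per-viewer bitrate: 0.28×50.152 + 0.56×36.152 + 0.16×20.062 = 37.498 Mbps.
2 Gbps = 2,000 Mbps; 2,000 / 37.498 = 53.34 → 53.

53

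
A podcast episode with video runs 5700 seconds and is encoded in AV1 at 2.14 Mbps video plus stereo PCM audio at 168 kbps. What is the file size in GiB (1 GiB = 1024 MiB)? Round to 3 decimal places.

1.532 GiB

Audio: 168 kbps = 0.168 Mbps.
Total bitrate: 2.14 + 0.168 = 2.308 Mbps.
Stream data: 2.308 Mbps × 5700 s = 13155.6 Mb.
13,156 Mb = 1,644,450,000 bytes ÷ 1,073,741,824 = 1.532 GiB.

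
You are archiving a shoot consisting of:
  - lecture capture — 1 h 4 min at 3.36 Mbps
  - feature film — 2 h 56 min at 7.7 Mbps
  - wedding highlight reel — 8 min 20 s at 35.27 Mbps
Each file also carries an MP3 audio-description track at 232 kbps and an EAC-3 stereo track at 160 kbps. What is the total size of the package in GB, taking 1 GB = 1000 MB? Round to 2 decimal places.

14.71 GB

Audio total: 232 + 160 = 392 kbps = 0.392 Mbps.
lecture capture: 3.752 Mbps × 3840 s = 14407.7 Mb
feature film: 8.092 Mbps × 10560 s = 85451.5 Mb
wedding highlight reel: 35.662 Mbps × 500 s = 17831.0 Mb
Total: 117690.2 Mb = 14711.3 MB.
= 14.71 GB.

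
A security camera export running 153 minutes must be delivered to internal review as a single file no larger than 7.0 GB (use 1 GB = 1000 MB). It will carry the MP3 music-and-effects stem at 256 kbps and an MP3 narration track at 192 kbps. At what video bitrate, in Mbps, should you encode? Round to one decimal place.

Budget: 7.0 GB = 56000.0 Mb.
153 min = 9180 s
Total bitrate budget: 56000.0 Mb / 9180 s = 6.100 Mbps.
Audio total: 256 + 192 = 448 kbps = 0.448 Mbps.
Video: 6.100 − 0.448 = 5.652 Mbps.

5.7 Mbps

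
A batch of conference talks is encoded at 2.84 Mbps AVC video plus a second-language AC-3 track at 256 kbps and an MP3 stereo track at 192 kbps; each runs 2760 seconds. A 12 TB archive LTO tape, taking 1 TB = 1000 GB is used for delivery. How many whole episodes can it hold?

Audio total: 256 + 192 = 448 kbps = 0.448 Mbps.
Total bitrate: 3.288 Mbps.
Per item: 3.288 Mbps × 2760 s = 9,075 Mb = 1,134 MB.
Capacity: 12 TB = 96,000,000 Mb; 10578.65 items → 10578 complete.

10578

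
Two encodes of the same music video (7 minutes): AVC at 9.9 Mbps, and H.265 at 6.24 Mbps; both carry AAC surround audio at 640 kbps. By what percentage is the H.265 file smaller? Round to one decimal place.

34.7%

7 min = 420 s
Audio: 640 kbps = 0.640 Mbps.
AVC: 10.540 Mbps × 420 s = 4426.8 Mb = 0.553 GB.
H.265: 6.880 Mbps × 420 s = 2889.6 Mb = 0.361 GB.
Reduction: (1 − 0.361/0.553) × 100 = 34.72%.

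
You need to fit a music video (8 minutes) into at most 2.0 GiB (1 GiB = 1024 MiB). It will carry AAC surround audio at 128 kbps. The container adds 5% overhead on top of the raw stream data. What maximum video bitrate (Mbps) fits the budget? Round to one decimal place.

Budget: 2.0 GiB = 17179.9 Mb.
Stream payload after overhead: 17179.9 / 1.05 = 16361.8 Mb.
8 min = 480 s
Total bitrate budget: 16361.8 Mb / 480 s = 34.087 Mbps.
Audio: 128 kbps = 0.128 Mbps.
Video: 34.087 − 0.128 = 33.959 Mbps.

34.0 Mbps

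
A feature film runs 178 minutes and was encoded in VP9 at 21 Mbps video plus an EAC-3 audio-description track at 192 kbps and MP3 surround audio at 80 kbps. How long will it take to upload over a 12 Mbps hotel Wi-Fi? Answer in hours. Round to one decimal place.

178 min = 10680 s
Audio total: 192 + 80 = 272 kbps = 0.272 Mbps.
Total bitrate: 21.272 Mbps.
File: 21.272 Mbps × 10680 s = 227185.0 Mb.
At 12 Mbps: 227185.0 / 12 = 18932.1 s ≈ 5.26 hours.

5.3 hours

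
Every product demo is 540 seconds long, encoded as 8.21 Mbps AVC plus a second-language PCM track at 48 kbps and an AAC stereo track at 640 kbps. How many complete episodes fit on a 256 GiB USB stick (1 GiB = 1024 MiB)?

457

Audio total: 48 + 640 = 688 kbps = 0.688 Mbps.
Total bitrate: 8.898 Mbps.
Per item: 8.898 Mbps × 540 s = 4,805 Mb = 600.6 MB.
Capacity: 256 GiB = 2,199,023 Mb; 457.66 items → 457 complete.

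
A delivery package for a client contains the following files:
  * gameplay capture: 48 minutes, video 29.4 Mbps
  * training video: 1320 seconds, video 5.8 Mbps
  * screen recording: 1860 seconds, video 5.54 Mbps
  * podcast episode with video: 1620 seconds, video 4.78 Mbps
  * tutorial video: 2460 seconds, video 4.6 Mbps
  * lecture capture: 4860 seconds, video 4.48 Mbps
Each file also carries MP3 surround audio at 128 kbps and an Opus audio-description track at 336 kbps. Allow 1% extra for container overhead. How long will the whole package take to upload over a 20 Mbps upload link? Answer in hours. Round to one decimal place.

2.1 hours

Audio total: 128 + 336 = 464 kbps = 0.464 Mbps.
gameplay capture: 29.864 Mbps × 2880 s × 1.01 = 86868.4 Mb
training video: 6.264 Mbps × 1320 s × 1.01 = 8351.2 Mb
screen recording: 6.004 Mbps × 1860 s × 1.01 = 11279.1 Mb
podcast episode with video: 5.244 Mbps × 1620 s × 1.01 = 8580.2 Mb
tutorial video: 5.064 Mbps × 2460 s × 1.01 = 12582.0 Mb
lecture capture: 4.944 Mbps × 4860 s × 1.01 = 24268.1 Mb
Total: 151929.0 Mb = 18991.1 MB.
At 20 Mbps: 151929.0 / 20 = 7596 s ≈ 2.11 hours.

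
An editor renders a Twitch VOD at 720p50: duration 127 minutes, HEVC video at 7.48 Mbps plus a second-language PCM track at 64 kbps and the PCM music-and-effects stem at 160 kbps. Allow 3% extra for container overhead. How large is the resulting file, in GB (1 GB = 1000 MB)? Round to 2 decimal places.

7.56 GB

127 min = 7620 s
Audio total: 64 + 160 = 224 kbps = 0.224 Mbps.
Total bitrate: 7.48 + 0.224 = 7.704 Mbps.
Stream data: 7.704 Mbps × 7620 s = 58704.5 Mb.
With 3% container overhead: ×1.03.
60,466 Mb ÷ 8 = 7,558 MB → 7.558 GB.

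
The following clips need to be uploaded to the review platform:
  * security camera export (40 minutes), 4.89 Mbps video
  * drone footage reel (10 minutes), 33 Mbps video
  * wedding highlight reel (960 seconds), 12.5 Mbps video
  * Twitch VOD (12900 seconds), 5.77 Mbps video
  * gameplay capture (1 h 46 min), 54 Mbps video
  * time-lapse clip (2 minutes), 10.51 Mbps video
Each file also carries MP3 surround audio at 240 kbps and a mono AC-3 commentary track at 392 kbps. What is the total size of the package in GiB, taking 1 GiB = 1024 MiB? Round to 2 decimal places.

55.58 GiB

Audio total: 240 + 392 = 632 kbps = 0.632 Mbps.
security camera export: 5.522 Mbps × 2400 s = 13252.8 Mb
drone footage reel: 33.632 Mbps × 600 s = 20179.2 Mb
wedding highlight reel: 13.132 Mbps × 960 s = 12606.7 Mb
Twitch VOD: 6.402 Mbps × 12900 s = 82585.8 Mb
gameplay capture: 54.632 Mbps × 6360 s = 347459.5 Mb
time-lapse clip: 11.142 Mbps × 120 s = 1337.0 Mb
Total: 477421.1 Mb = 59677.6 MB.
= 55.58 GiB.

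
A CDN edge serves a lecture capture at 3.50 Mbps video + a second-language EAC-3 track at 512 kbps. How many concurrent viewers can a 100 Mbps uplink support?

24

Audio: 512 kbps = 0.512 Mbps.
Per-viewer media rate: 4.012 Mbps.
100 Mbps = 100.0 Mbps; 100.0 / 4.012 = 24.93 → 24 viewers.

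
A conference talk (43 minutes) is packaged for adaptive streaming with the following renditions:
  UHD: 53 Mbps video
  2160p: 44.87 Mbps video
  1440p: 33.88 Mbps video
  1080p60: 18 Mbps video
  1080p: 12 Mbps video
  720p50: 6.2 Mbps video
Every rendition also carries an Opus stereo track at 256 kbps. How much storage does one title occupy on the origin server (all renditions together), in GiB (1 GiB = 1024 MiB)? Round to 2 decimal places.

43 min = 2580 s
Audio: 256 kbps = 0.256 Mbps.
Sum of rendition bitrates: (53+0.256) + (44.87+0.256) + (33.88+0.256) + (18+0.256) + (12+0.256) + (6.2+0.256) = 169.486 Mbps.
× 2580 s = 437,274 Mb = 54,659 MB = 50.91 GiB.

50.91 GiB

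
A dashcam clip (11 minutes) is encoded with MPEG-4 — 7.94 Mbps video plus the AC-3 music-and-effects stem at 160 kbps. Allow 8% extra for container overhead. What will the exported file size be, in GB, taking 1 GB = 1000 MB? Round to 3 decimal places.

11 min = 660 s
Audio: 160 kbps = 0.160 Mbps.
Total bitrate: 7.94 + 0.160 = 8.100 Mbps.
Stream data: 8.100 Mbps × 660 s = 5346.0 Mb.
With 8% container overhead: ×1.08.
5,774 Mb ÷ 8 = 721.7 MB → 0.7217 GB.

0.722 GB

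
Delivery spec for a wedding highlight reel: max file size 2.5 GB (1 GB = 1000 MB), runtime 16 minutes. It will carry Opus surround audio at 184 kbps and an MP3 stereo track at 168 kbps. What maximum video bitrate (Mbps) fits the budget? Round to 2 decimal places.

20.48 Mbps

Budget: 2.5 GB = 20000.0 Mb.
16 min = 960 s
Total bitrate budget: 20000.0 Mb / 960 s = 20.833 Mbps.
Audio total: 184 + 168 = 352 kbps = 0.352 Mbps.
Video: 20.833 − 0.352 = 20.481 Mbps.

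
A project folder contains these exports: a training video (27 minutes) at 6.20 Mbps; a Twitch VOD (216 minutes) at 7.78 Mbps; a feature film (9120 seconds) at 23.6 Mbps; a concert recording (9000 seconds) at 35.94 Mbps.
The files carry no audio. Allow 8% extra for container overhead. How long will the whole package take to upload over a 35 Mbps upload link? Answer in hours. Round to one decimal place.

5.6 hours

training video: 6.200 Mbps × 1620 s × 1.08 = 10847.5 Mb
Twitch VOD: 7.780 Mbps × 12960 s × 1.08 = 108895.1 Mb
feature film: 23.600 Mbps × 9120 s × 1.08 = 232450.6 Mb
concert recording: 35.940 Mbps × 9000 s × 1.08 = 349336.8 Mb
Total: 701530.0 Mb = 87691.2 MB.
At 35 Mbps: 701530.0 / 35 = 20044 s ≈ 5.57 hours.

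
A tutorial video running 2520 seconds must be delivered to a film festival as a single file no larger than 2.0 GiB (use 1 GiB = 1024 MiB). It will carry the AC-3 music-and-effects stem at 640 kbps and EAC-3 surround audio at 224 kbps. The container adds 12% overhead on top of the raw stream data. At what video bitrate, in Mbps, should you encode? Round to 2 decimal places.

5.22 Mbps

Budget: 2.0 GiB = 17179.9 Mb.
Stream payload after overhead: 17179.9 / 1.12 = 15339.2 Mb.
Total bitrate budget: 15339.2 Mb / 2520 s = 6.087 Mbps.
Audio total: 640 + 224 = 864 kbps = 0.864 Mbps.
Video: 6.087 − 0.864 = 5.223 Mbps.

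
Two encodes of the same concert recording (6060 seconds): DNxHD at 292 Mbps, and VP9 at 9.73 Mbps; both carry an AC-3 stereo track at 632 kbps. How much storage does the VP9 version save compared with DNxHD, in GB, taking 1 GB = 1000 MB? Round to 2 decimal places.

Audio: 632 kbps = 0.632 Mbps.
DNxHD: 292.632 Mbps × 6060 s = 1773349.9 Mb = 221.669 GB.
VP9: 10.362 Mbps × 6060 s = 62793.7 Mb = 7.849 GB.
Saving: 221.669 − 7.849 = 213.820 GB.

213.82 GB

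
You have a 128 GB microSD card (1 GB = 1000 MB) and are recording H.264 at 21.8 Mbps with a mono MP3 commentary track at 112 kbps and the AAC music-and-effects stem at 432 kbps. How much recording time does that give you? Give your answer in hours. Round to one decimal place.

12.7 hours

Audio total: 112 + 432 = 544 kbps = 0.544 Mbps.
Total bitrate: 21.8 + 0.544 = 22.344 Mbps.
Capacity: 128 GB = 1,024,000 Mb.
Recording time: 1,024,000 / 22.344 = 45,829 s ≈ 12.7 hours.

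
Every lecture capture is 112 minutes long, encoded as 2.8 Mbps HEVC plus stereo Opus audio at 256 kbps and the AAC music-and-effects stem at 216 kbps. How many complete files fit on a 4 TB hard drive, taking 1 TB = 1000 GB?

112 min = 6720 s
Audio total: 256 + 216 = 472 kbps = 0.472 Mbps.
Total bitrate: 3.272 Mbps.
Per item: 3.272 Mbps × 6720 s = 21,988 Mb = 2,748 MB.
Capacity: 4 TB = 32,000,000 Mb; 1455.35 items → 1455 complete.

1455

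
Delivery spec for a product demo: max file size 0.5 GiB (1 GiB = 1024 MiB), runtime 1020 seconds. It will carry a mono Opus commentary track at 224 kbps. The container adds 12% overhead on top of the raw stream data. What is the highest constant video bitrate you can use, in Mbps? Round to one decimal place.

Budget: 0.5 GiB = 4295.0 Mb.
Stream payload after overhead: 4295.0 / 1.12 = 3834.8 Mb.
Total bitrate budget: 3834.8 Mb / 1020 s = 3.760 Mbps.
Audio: 224 kbps = 0.224 Mbps.
Video: 3.760 − 0.224 = 3.536 Mbps.

3.5 Mbps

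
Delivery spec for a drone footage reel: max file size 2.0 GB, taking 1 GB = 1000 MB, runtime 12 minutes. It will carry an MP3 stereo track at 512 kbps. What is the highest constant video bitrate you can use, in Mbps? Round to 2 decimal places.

21.71 Mbps

Budget: 2.0 GB = 16000.0 Mb.
12 min = 720 s
Total bitrate budget: 16000.0 Mb / 720 s = 22.222 Mbps.
Audio: 512 kbps = 0.512 Mbps.
Video: 22.222 − 0.512 = 21.710 Mbps.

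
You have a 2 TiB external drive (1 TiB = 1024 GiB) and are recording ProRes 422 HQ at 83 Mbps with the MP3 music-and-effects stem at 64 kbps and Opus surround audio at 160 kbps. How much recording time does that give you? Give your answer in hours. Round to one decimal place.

58.7 hours

Audio total: 64 + 160 = 224 kbps = 0.224 Mbps.
Total bitrate: 83 + 0.224 = 83.224 Mbps.
Capacity: 2 TiB = 17,592,186 Mb.
Recording time: 17,592,186 / 83.224 = 211,384 s ≈ 58.7 hours.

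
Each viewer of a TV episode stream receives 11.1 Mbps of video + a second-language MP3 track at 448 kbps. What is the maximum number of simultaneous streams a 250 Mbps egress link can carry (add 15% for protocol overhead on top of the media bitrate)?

18

Audio: 448 kbps = 0.448 Mbps.
Per-viewer media rate: 11.548 Mbps.
On the wire with 15% overhead: 13.280 Mbps.
250 Mbps = 250.0 Mbps; 250.0 / 13.280 = 18.83 → 18 viewers.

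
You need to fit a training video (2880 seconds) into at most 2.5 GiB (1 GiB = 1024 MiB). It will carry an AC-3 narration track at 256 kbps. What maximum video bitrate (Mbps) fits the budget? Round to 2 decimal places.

7.20 Mbps

Budget: 2.5 GiB = 21474.8 Mb.
Total bitrate budget: 21474.8 Mb / 2880 s = 7.457 Mbps.
Audio: 256 kbps = 0.256 Mbps.
Video: 7.457 − 0.256 = 7.201 Mbps.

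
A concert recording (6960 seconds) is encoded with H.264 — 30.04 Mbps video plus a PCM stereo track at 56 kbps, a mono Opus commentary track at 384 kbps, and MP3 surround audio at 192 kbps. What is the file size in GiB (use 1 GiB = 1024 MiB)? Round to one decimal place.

Audio total: 56 + 384 + 192 = 632 kbps = 0.632 Mbps.
Total bitrate: 30.04 + 0.632 = 30.672 Mbps.
Stream data: 30.672 Mbps × 6960 s = 213477.1 Mb.
213,477 Mb = 26,684,640,000 bytes ÷ 1,073,741,824 = 24.85 GiB.

24.9 GiB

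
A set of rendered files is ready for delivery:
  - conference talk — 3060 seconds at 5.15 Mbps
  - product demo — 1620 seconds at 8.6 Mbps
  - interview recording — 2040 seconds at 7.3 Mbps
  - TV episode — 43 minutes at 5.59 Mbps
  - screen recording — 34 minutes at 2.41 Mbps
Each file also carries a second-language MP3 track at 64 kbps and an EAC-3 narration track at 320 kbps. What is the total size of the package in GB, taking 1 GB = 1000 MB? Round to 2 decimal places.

8.53 GB

Audio total: 64 + 320 = 384 kbps = 0.384 Mbps.
conference talk: 5.534 Mbps × 3060 s = 16934.0 Mb
product demo: 8.984 Mbps × 1620 s = 14554.1 Mb
interview recording: 7.684 Mbps × 2040 s = 15675.4 Mb
TV episode: 5.974 Mbps × 2580 s = 15412.9 Mb
screen recording: 2.794 Mbps × 2040 s = 5699.8 Mb
Total: 68276.2 Mb = 8534.5 MB.
= 8.535 GB.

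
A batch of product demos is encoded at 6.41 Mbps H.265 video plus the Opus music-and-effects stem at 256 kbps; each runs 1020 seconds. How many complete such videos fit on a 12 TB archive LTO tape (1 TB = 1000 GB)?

14119

Audio: 256 kbps = 0.256 Mbps.
Total bitrate: 6.666 Mbps.
Per item: 6.666 Mbps × 1020 s = 6,799 Mb = 849.9 MB.
Capacity: 12 TB = 96,000,000 Mb; 14119.06 items → 14119 complete.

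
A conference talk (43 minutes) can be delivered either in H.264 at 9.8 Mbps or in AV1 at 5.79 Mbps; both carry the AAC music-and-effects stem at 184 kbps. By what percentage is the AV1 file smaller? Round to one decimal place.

43 min = 2580 s
Audio: 184 kbps = 0.184 Mbps.
H.264: 9.984 Mbps × 2580 s = 25758.7 Mb = 3.220 GB.
AV1: 5.974 Mbps × 2580 s = 15412.9 Mb = 1.927 GB.
Reduction: (1 − 1.927/3.220) × 100 = 40.16%.

40.2%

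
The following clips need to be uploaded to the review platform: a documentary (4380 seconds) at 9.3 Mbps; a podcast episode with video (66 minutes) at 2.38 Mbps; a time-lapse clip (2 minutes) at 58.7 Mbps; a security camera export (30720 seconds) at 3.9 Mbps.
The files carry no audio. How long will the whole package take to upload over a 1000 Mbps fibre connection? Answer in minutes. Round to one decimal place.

documentary: 9.300 Mbps × 4380 s = 40734.0 Mb
podcast episode with video: 2.380 Mbps × 3960 s = 9424.8 Mb
time-lapse clip: 58.700 Mbps × 120 s = 7044.0 Mb
security camera export: 3.900 Mbps × 30720 s = 119808.0 Mb
Total: 177010.8 Mb = 22126.3 MB.
At 1000 Mbps: 177010.8 / 1000 = 177 s ≈ 2.95 minutes.

3.0 minutes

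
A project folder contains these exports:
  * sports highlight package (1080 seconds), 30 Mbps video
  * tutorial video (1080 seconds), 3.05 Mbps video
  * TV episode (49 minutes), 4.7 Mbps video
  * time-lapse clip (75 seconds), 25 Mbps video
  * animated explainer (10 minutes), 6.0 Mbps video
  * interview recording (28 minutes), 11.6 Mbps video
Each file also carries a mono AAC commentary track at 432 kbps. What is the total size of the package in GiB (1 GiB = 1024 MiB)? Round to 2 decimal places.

9.04 GiB

Audio: 432 kbps = 0.432 Mbps.
sports highlight package: 30.432 Mbps × 1080 s = 32866.6 Mb
tutorial video: 3.482 Mbps × 1080 s = 3760.6 Mb
TV episode: 5.132 Mbps × 2940 s = 15088.1 Mb
time-lapse clip: 25.432 Mbps × 75 s = 1907.4 Mb
animated explainer: 6.432 Mbps × 600 s = 3859.2 Mb
interview recording: 12.032 Mbps × 1680 s = 20213.8 Mb
Total: 77695.6 Mb = 9711.9 MB.
= 9.045 GiB.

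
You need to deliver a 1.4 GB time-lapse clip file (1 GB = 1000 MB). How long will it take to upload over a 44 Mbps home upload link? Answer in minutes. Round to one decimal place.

File: 1.4 GB = 11200.0 Mb.
At 44 Mbps: 11200.0 / 44 = 254.5 s ≈ 4.24 minutes.

4.2 minutes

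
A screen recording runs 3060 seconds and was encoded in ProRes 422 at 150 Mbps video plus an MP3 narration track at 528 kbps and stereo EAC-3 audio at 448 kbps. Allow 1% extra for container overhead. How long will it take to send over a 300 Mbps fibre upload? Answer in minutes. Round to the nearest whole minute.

Audio total: 528 + 448 = 976 kbps = 0.976 Mbps.
Total bitrate: 150.976 Mbps.
File: 150.976 Mbps × 3060 s = 461986.6 Mb.
With 1% container overhead: ×1.01. → 466606.4 Mb.
At 300 Mbps: 466606.4 / 300 = 1555.4 s ≈ 25.9 minutes.

26 minutes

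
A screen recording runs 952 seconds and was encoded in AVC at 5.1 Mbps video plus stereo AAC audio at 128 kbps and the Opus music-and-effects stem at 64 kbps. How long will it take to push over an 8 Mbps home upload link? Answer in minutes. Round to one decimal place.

Audio total: 128 + 64 = 192 kbps = 0.192 Mbps.
Total bitrate: 5.292 Mbps.
File: 5.292 Mbps × 952 s = 5038.0 Mb.
At 8 Mbps: 5038.0 / 8 = 629.7 s ≈ 10.5 minutes.

10.5 minutes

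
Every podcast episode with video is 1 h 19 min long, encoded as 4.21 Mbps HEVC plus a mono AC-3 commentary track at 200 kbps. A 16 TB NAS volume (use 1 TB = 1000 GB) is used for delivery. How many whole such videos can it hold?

1 h 19 min = 79 min = 4740 s
Audio: 200 kbps = 0.200 Mbps.
Total bitrate: 4.410 Mbps.
Per item: 4.410 Mbps × 4740 s = 20,903 Mb = 2,613 MB.
Capacity: 16 TB = 128,000,000 Mb; 6123.41 items → 6123 complete.

6123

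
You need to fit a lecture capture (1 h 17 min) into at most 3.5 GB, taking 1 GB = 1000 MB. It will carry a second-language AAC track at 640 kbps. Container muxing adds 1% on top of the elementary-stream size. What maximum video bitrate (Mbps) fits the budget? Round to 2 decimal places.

5.36 Mbps

Budget: 3.5 GB = 28000.0 Mb.
Stream payload after overhead: 28000.0 / 1.01 = 27722.8 Mb.
1 h 17 min = 77 min = 4620 s
Total bitrate budget: 27722.8 Mb / 4620 s = 6.001 Mbps.
Audio: 640 kbps = 0.640 Mbps.
Video: 6.001 − 0.640 = 5.361 Mbps.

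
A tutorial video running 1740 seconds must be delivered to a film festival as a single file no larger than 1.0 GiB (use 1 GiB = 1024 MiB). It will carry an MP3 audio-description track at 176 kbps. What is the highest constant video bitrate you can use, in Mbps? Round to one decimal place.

Budget: 1.0 GiB = 8589.9 Mb.
Total bitrate budget: 8589.9 Mb / 1740 s = 4.937 Mbps.
Audio: 176 kbps = 0.176 Mbps.
Video: 4.937 − 0.176 = 4.761 Mbps.

4.8 Mbps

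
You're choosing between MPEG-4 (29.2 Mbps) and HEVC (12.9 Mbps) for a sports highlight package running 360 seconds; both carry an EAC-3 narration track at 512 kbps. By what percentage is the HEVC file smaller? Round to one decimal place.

Audio: 512 kbps = 0.512 Mbps.
MPEG-4: 29.712 Mbps × 360 s = 10696.3 Mb = 1.245 GiB.
HEVC: 13.412 Mbps × 360 s = 4828.3 Mb = 0.562 GiB.
Reduction: (1 − 0.562/1.245) × 100 = 54.86%.

54.9%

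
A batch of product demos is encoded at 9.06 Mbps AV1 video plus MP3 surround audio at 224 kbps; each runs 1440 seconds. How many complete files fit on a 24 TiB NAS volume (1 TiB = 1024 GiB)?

Audio: 224 kbps = 0.224 Mbps.
Total bitrate: 9.284 Mbps.
Per item: 9.284 Mbps × 1440 s = 13,369 Mb = 1,671 MB.
Capacity: 24 TiB = 211,106,233 Mb; 15790.77 items → 15790 complete.

15790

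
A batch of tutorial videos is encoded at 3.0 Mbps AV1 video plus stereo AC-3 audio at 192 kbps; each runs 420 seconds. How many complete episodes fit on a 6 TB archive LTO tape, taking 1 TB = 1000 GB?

Audio: 192 kbps = 0.192 Mbps.
Total bitrate: 3.192 Mbps.
Per item: 3.192 Mbps × 420 s = 1,341 Mb = 167.6 MB.
Capacity: 6 TB = 48,000,000 Mb; 35803.80 items → 35803 complete.

35803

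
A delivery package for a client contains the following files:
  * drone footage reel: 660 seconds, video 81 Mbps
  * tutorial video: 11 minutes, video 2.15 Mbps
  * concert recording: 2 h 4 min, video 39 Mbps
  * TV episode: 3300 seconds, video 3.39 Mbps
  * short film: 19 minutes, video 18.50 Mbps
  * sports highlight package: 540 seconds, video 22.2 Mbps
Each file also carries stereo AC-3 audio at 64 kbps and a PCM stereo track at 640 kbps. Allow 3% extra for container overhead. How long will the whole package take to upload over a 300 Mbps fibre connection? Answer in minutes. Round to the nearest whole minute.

23 minutes

Audio total: 64 + 640 = 704 kbps = 0.704 Mbps.
drone footage reel: 81.704 Mbps × 660 s × 1.03 = 55542.4 Mb
tutorial video: 2.854 Mbps × 660 s × 1.03 = 1940.1 Mb
concert recording: 39.704 Mbps × 7440 s × 1.03 = 304259.7 Mb
TV episode: 4.094 Mbps × 3300 s × 1.03 = 13915.5 Mb
short film: 19.204 Mbps × 1140 s × 1.03 = 22549.3 Mb
sports highlight package: 22.904 Mbps × 540 s × 1.03 = 12739.2 Mb
Total: 410946.3 Mb = 51368.3 MB.
At 300 Mbps: 410946.3 / 300 = 1370 s ≈ 22.8 minutes.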